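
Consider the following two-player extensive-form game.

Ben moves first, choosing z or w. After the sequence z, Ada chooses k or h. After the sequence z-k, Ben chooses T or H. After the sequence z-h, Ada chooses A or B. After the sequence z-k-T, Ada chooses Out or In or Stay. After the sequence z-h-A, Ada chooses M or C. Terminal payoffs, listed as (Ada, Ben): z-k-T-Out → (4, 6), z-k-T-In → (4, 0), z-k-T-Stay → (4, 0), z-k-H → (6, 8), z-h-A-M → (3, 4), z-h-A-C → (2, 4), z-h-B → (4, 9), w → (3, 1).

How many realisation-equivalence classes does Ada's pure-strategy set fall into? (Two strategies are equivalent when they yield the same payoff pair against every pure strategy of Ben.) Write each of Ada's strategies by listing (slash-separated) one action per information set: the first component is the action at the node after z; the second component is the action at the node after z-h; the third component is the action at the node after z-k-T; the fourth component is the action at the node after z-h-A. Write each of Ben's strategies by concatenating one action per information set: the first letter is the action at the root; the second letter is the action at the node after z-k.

Ada has 24 pure strategies: k/A/Out/M, k/A/Out/C, k/A/In/M, k/A/In/C, k/A/Stay/M, k/A/Stay/C, k/B/Out/M, k/B/Out/C, k/B/In/M, k/B/In/C, k/B/Stay/M, k/B/Stay/C, h/A/Out/M, h/A/Out/C, h/A/In/M, h/A/In/C, h/A/Stay/M, h/A/Stay/C, h/B/Out/M, h/B/Out/C, h/B/In/M, h/B/In/C, h/B/Stay/M, h/B/Stay/C. Columns: zT, zH, wT, wH.
{k/A/Out/M, k/A/Out/C, k/B/Out/M, k/B/Out/C} → row (4,6) (6,8) (3,1) (3,1)
{k/A/In/M, k/A/In/C, k/A/Stay/M, k/A/Stay/C, k/B/In/M, k/B/In/C, k/B/Stay/M, k/B/Stay/C} → row (4,0) (6,8) (3,1) (3,1)
{h/A/Out/M, h/A/In/M, h/A/Stay/M} → row (3,4) (3,4) (3,1) (3,1)
{h/A/Out/C, h/A/In/C, h/A/Stay/C} → row (2,4) (2,4) (3,1) (3,1)
{h/B/Out/M, h/B/Out/C, h/B/In/M, h/B/In/C, h/B/Stay/M, h/B/Stay/C} → row (4,9) (4,9) (3,1) (3,1)
That's 5 distinct rows out of 24 strategies.

5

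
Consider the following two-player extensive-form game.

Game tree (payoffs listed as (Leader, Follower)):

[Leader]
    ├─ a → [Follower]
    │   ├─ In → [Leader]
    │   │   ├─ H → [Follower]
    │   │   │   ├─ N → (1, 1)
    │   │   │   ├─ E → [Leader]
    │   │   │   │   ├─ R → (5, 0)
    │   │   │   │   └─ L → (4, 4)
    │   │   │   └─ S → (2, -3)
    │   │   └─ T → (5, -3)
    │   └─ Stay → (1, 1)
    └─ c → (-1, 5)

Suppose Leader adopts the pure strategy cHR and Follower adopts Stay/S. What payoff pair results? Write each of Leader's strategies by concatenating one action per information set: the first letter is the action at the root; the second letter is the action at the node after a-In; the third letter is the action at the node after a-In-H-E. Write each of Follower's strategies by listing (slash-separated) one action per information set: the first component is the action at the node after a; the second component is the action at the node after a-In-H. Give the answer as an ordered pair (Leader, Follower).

Trace the play path from the root:
  Leader plays c
→ terminal payoff (-1, 5).
(Leader's choice at the node after a-In is never reached on this path, so it doesn't affect the outcome.)

(-1, 5)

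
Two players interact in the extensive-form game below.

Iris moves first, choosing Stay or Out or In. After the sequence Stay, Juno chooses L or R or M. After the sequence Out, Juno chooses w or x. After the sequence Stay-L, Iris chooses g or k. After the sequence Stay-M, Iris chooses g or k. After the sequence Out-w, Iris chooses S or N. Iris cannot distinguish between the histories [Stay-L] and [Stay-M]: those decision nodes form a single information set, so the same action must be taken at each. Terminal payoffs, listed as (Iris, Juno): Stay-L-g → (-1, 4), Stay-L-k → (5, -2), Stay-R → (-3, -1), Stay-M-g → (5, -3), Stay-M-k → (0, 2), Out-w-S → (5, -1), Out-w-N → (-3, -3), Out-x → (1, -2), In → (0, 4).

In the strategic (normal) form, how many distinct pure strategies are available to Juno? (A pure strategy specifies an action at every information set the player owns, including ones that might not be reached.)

Juno owns the node after Stay with actions {L, R, M} — three choices.
Juno owns the node after Out with actions {w, x} — two choices.
A pure strategy fixes one action at each information set independently, so the count is the product 3 × 2 = 6.
(For reference, Iris has 12 pure strategies, giving a 6×12 normal-form matrix.)

6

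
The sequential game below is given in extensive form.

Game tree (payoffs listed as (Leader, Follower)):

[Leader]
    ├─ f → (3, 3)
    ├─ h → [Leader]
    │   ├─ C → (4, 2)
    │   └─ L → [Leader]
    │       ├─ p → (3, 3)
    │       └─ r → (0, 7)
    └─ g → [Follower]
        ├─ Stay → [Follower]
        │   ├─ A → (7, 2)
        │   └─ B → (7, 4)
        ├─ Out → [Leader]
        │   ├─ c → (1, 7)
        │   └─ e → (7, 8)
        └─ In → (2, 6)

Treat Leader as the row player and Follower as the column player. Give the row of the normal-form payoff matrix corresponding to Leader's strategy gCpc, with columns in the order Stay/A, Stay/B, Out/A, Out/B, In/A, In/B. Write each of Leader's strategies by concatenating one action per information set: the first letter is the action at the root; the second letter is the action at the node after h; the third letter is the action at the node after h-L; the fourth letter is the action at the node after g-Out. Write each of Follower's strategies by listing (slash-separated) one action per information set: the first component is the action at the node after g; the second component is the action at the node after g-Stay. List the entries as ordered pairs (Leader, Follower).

vs Stay/A: Leader plays g → Follower plays Stay at [g] → Follower plays A at [g-Stay] → (7, 2)
vs Stay/B: Leader plays g → Follower plays Stay at [g] → Follower plays B at [g-Stay] → (7, 4)
vs Out/A: Leader plays g → Follower plays Out at [g] → Leader plays c at [g-Out] → (1, 7)
vs Out/B: Leader plays g → Follower plays Out at [g] → Leader plays c at [g-Out] → (1, 7)
vs In/A: Leader plays g → Follower plays In at [g] → (2, 6)
vs In/B: Leader plays g → Follower plays In at [g] → (2, 6)

(7,2) (7,4) (1,7) (1,7) (2,6) (2,6)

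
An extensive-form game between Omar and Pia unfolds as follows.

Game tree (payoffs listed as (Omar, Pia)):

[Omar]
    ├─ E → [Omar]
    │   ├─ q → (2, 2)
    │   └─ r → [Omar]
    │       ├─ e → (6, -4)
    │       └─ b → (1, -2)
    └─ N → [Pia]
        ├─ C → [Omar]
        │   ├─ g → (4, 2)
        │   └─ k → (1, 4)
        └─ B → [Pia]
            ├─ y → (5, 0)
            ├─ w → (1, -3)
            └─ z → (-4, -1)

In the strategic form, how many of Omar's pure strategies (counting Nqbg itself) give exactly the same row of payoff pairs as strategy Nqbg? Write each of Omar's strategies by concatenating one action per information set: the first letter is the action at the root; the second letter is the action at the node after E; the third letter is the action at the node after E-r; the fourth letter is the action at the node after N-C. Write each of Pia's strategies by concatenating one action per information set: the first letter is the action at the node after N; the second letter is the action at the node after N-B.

Row for Nqbg (columns Cy, Cw, Cz, By, Bw, Bz): (4,2) (4,2) (4,2) (5,0) (1,-3) (-4,-1).
Under Nqbg, Omar's choice at the node after E and at the node after E-r can never be reached regardless of what Pia does, so varying those choices leaves every outcome unchanged.
Holding the reachable choices fixed and varying the unreachable ones freely already gives 2 × 2 = 4 equivalent strategies.
No other strategy reproduces this row, so those 4 are the full class: Nqeg, Nqbg, Nreg, Nrbg.

4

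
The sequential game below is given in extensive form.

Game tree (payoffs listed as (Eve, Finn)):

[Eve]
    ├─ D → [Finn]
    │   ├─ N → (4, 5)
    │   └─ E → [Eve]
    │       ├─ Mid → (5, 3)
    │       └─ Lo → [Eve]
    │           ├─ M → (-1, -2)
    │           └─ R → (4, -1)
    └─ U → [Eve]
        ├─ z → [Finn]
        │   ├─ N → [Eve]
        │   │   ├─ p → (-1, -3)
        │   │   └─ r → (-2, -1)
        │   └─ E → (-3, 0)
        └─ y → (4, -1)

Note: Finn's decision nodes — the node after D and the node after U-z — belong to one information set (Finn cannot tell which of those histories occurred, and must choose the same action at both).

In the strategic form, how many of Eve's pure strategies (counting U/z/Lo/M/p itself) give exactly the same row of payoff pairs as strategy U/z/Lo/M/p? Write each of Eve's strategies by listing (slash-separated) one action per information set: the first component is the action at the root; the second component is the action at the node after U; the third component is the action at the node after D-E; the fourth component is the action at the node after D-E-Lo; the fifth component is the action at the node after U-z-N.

4

Row for U/z/Lo/M/p (columns N, E): (-1,-3) (-3,0).
Under U/z/Lo/M/p, Eve's choice at the node after D-E and at the node after D-E-Lo can never be reached regardless of what Finn does, so varying those choices leaves every outcome unchanged.
Holding the reachable choices fixed and varying the unreachable ones freely already gives 2 × 2 = 4 equivalent strategies.
No other strategy reproduces this row, so those 4 are the full class: U/z/Mid/M/p, U/z/Mid/R/p, U/z/Lo/M/p, U/z/Lo/R/p.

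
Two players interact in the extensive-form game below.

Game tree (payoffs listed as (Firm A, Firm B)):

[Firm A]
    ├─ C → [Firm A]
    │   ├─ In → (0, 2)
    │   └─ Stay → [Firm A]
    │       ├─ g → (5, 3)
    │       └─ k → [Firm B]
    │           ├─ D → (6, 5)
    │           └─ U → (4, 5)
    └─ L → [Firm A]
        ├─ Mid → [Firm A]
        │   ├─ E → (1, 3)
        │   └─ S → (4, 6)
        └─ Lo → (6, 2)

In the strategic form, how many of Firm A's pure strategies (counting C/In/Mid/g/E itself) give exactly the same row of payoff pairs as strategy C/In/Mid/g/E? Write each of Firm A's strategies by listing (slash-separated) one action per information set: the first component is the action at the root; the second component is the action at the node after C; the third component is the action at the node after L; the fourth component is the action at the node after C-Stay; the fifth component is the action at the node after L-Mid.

Row for C/In/Mid/g/E (columns D, U): (0,2) (0,2).
Under C/In/Mid/g/E, Firm A's choice at the node after L and at the node after C-Stay and at the node after L-Mid can never be reached regardless of what Firm B does, so varying those choices leaves every outcome unchanged.
Holding the reachable choices fixed and varying the unreachable ones freely already gives 2 × 2 × 2 = 8 equivalent strategies.
No other strategy reproduces this row, so those 8 are the full class: C/In/Mid/g/E, C/In/Mid/g/S, C/In/Mid/k/E, C/In/Mid/k/S, C/In/Lo/g/E, C/In/Lo/g/S, C/In/Lo/k/E, C/In/Lo/k/S.

8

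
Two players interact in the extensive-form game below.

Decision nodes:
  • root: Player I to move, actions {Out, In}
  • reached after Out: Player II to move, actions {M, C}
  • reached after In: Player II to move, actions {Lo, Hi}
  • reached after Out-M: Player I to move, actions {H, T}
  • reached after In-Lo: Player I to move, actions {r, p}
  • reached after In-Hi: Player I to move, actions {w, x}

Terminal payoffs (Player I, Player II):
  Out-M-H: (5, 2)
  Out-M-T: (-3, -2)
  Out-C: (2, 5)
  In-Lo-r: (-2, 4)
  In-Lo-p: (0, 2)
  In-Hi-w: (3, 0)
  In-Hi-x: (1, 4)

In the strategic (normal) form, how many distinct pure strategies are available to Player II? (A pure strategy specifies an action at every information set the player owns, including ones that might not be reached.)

Player II owns the node after Out with actions {M, C} — two choices.
Player II owns the node after In with actions {Lo, Hi} — two choices.
A pure strategy fixes one action at each information set independently, so the count is the product 2 × 2 = 4.

4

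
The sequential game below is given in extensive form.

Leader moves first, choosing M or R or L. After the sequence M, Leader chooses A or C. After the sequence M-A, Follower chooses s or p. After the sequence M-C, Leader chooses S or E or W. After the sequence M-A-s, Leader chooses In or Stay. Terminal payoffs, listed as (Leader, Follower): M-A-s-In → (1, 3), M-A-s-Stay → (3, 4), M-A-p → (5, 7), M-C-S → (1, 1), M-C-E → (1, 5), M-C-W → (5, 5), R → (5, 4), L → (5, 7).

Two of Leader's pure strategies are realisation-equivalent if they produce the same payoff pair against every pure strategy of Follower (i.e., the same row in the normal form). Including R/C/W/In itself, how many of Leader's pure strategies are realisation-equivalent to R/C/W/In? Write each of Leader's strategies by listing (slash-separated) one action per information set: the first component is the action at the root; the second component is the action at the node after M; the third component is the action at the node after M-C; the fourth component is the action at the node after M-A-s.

Row for R/C/W/In (columns s, p): (5,4) (5,4).
Under R/C/W/In, Leader's choice at the node after M and at the node after M-C and at the node after M-A-s can never be reached regardless of what Follower does, so varying those choices leaves every outcome unchanged.
Holding the reachable choices fixed and varying the unreachable ones freely already gives 2 × 3 × 2 = 12 equivalent strategies.
No other strategy reproduces this row, so those 12 are the full class: R/A/S/In, R/A/S/Stay, R/A/E/In, R/A/E/Stay, R/A/W/In, R/A/W/Stay, R/C/S/In, R/C/S/Stay, R/C/E/In, R/C/E/Stay, R/C/W/In, R/C/W/Stay.

12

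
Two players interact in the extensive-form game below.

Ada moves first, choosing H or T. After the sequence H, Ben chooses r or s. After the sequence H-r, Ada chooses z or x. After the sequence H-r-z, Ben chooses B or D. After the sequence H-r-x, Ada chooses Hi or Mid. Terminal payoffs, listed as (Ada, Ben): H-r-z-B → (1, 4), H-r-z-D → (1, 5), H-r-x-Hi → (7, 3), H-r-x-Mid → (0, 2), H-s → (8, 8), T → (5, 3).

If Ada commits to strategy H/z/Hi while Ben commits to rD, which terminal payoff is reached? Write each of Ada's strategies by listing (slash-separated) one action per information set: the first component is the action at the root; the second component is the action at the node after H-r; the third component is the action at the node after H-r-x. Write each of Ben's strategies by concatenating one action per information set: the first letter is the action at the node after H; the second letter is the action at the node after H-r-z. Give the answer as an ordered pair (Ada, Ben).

Trace the play path from the root:
  Ada plays H
  Ben plays r at [H]
  Ada plays z at [H-r]
  Ben plays D at [H-r-z]
→ terminal payoff (1, 5).
(Ada's choice at the node after H-r-x is never reached on this path, so it doesn't affect the outcome.)

(1, 5)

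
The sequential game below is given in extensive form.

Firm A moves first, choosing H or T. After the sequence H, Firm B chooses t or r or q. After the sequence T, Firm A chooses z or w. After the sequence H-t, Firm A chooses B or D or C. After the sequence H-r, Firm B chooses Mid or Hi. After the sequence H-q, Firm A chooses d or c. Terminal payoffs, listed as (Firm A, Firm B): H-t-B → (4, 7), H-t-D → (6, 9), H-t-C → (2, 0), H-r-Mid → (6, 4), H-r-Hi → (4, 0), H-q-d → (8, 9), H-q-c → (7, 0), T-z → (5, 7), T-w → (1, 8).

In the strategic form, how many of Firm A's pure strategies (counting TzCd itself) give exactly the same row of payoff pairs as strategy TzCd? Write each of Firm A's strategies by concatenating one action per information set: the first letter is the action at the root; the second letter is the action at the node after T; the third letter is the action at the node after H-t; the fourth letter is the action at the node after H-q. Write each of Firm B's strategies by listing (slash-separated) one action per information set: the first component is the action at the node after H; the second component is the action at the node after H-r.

Row for TzCd (columns t/Mid, t/Hi, r/Mid, r/Hi, q/Mid, q/Hi): (5,7) (5,7) (5,7) (5,7) (5,7) (5,7).
Under TzCd, Firm A's choice at the node after H-t and at the node after H-q can never be reached regardless of what Firm B does, so varying those choices leaves every outcome unchanged.
Holding the reachable choices fixed and varying the unreachable ones freely already gives 3 × 2 = 6 equivalent strategies.
No other strategy reproduces this row, so those 6 are the full class: TzBd, TzBc, TzDd, TzDc, TzCd, TzCc.

6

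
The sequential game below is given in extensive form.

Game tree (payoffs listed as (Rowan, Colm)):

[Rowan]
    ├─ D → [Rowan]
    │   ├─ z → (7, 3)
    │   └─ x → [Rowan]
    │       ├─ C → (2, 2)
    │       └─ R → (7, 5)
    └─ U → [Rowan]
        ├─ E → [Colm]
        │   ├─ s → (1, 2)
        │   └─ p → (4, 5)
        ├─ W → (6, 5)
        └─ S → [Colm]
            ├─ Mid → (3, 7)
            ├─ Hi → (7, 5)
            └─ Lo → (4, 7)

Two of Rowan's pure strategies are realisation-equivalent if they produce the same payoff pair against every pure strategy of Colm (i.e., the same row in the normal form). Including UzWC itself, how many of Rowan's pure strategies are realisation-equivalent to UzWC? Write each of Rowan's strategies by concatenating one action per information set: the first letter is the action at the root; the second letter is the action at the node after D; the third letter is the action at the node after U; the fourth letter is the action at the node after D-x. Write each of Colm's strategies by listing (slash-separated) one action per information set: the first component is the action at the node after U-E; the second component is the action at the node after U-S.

4

Row for UzWC (columns s/Mid, s/Hi, s/Lo, p/Mid, p/Hi, p/Lo): (6,5) (6,5) (6,5) (6,5) (6,5) (6,5).
Under UzWC, Rowan's choice at the node after D and at the node after D-x can never be reached regardless of what Colm does, so varying those choices leaves every outcome unchanged.
Holding the reachable choices fixed and varying the unreachable ones freely already gives 2 × 2 = 4 equivalent strategies.
No other strategy reproduces this row, so those 4 are the full class: UzWC, UzWR, UxWC, UxWR.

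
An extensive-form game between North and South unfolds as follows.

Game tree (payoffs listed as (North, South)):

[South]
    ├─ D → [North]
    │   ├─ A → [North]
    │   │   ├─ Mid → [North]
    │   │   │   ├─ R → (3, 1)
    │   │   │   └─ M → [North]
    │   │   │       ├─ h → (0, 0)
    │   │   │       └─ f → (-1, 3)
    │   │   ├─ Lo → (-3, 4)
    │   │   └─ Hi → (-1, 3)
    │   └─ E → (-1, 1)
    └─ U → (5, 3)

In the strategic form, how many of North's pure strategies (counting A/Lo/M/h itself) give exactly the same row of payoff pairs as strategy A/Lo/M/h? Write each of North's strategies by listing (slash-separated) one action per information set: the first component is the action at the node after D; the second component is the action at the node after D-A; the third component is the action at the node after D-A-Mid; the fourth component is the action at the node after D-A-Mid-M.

4

Row for A/Lo/M/h (columns D, U): (-3,4) (5,3).
Under A/Lo/M/h, North's choice at the node after D-A-Mid and at the node after D-A-Mid-M can never be reached regardless of what South does, so varying those choices leaves every outcome unchanged.
Holding the reachable choices fixed and varying the unreachable ones freely already gives 2 × 2 = 4 equivalent strategies.
No other strategy reproduces this row, so those 4 are the full class: A/Lo/R/h, A/Lo/R/f, A/Lo/M/h, A/Lo/M/f.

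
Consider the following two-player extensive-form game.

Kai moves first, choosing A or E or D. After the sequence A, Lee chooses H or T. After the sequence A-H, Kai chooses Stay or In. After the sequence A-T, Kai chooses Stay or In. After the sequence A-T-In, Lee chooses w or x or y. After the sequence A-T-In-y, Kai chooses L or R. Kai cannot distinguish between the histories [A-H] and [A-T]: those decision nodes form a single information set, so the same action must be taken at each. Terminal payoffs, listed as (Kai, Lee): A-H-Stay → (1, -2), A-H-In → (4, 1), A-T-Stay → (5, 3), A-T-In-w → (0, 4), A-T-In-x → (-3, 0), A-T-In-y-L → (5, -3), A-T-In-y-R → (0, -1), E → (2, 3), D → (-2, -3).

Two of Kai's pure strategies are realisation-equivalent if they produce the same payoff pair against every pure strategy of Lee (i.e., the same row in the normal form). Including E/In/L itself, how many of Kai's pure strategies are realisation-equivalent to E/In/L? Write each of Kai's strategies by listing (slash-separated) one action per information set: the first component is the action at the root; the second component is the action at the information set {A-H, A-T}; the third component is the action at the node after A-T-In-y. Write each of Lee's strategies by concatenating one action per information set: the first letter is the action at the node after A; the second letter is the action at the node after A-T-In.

4

Row for E/In/L (columns Hw, Hx, Hy, Tw, Tx, Ty): (2,3) (2,3) (2,3) (2,3) (2,3) (2,3).
Under E/In/L, Kai's choice at the information set {A-H, A-T} and at the node after A-T-In-y can never be reached regardless of what Lee does, so varying those choices leaves every outcome unchanged.
Holding the reachable choices fixed and varying the unreachable ones freely already gives 2 × 2 = 4 equivalent strategies.
No other strategy reproduces this row, so those 4 are the full class: E/Stay/L, E/Stay/R, E/In/L, E/In/R.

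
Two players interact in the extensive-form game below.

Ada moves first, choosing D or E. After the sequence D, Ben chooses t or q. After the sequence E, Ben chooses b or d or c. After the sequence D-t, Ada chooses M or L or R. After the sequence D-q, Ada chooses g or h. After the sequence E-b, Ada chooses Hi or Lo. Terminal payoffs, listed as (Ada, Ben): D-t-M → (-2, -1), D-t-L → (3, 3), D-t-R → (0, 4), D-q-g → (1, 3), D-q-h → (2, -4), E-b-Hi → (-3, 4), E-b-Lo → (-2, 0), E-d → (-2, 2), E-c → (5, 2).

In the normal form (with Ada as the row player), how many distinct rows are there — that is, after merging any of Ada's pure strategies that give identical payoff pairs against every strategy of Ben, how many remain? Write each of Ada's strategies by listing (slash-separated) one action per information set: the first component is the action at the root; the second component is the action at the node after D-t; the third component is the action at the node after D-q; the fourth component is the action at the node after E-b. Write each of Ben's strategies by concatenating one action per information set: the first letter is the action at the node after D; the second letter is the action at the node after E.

8

Ada has 24 pure strategies: D/M/g/Hi, D/M/g/Lo, D/M/h/Hi, D/M/h/Lo, D/L/g/Hi, D/L/g/Lo, D/L/h/Hi, D/L/h/Lo, D/R/g/Hi, D/R/g/Lo, D/R/h/Hi, D/R/h/Lo, E/M/g/Hi, E/M/g/Lo, E/M/h/Hi, E/M/h/Lo, E/L/g/Hi, E/L/g/Lo, E/L/h/Hi, E/L/h/Lo, E/R/g/Hi, E/R/g/Lo, E/R/h/Hi, E/R/h/Lo. Columns: tb, td, tc, qb, qd, qc.
{D/M/g/Hi, D/M/g/Lo} → row (-2,-1) (-2,-1) (-2,-1) (1,3) (1,3) (1,3)
{D/M/h/Hi, D/M/h/Lo} → row (-2,-1) (-2,-1) (-2,-1) (2,-4) (2,-4) (2,-4)
{D/L/g/Hi, D/L/g/Lo} → row (3,3) (3,3) (3,3) (1,3) (1,3) (1,3)
{D/L/h/Hi, D/L/h/Lo} → row (3,3) (3,3) (3,3) (2,-4) (2,-4) (2,-4)
{D/R/g/Hi, D/R/g/Lo} → row (0,4) (0,4) (0,4) (1,3) (1,3) (1,3)
{D/R/h/Hi, D/R/h/Lo} → row (0,4) (0,4) (0,4) (2,-4) (2,-4) (2,-4)
{E/M/g/Hi, E/M/h/Hi, E/L/g/Hi, E/L/h/Hi, E/R/g/Hi, E/R/h/Hi} → row (-3,4) (-2,2) (5,2) (-3,4) (-2,2) (5,2)
{E/M/g/Lo, E/M/h/Lo, E/L/g/Lo, E/L/h/Lo, E/R/g/Lo, E/R/h/Lo} → row (-2,0) (-2,2) (5,2) (-2,0) (-2,2) (5,2)
That's 8 distinct rows out of 24 strategies.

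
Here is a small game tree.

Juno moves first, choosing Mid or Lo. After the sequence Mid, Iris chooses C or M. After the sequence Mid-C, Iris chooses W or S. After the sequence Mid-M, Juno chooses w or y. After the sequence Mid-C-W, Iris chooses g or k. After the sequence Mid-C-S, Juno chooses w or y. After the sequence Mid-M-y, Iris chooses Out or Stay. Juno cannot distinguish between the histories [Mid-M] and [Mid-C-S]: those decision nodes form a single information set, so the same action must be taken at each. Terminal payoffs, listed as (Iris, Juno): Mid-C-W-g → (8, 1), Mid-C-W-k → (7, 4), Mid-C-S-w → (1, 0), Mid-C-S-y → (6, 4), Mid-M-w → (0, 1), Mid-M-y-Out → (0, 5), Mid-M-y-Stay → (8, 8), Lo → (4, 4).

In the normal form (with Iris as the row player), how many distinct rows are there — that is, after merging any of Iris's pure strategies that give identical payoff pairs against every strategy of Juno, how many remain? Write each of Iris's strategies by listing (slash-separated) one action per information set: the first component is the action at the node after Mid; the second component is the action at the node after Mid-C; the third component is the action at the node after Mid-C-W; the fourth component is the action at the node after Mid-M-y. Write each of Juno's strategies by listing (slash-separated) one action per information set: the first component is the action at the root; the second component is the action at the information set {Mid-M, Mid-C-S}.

Iris has 16 pure strategies: C/W/g/Out, C/W/g/Stay, C/W/k/Out, C/W/k/Stay, C/S/g/Out, C/S/g/Stay, C/S/k/Out, C/S/k/Stay, M/W/g/Out, M/W/g/Stay, M/W/k/Out, M/W/k/Stay, M/S/g/Out, M/S/g/Stay, M/S/k/Out, M/S/k/Stay. Columns: Mid/w, Mid/y, Lo/w, Lo/y.
{C/W/g/Out, C/W/g/Stay} → row (8,1) (8,1) (4,4) (4,4)
{C/W/k/Out, C/W/k/Stay} → row (7,4) (7,4) (4,4) (4,4)
{C/S/g/Out, C/S/g/Stay, C/S/k/Out, C/S/k/Stay} → row (1,0) (6,4) (4,4) (4,4)
{M/W/g/Out, M/W/k/Out, M/S/g/Out, M/S/k/Out} → row (0,1) (0,5) (4,4) (4,4)
{M/W/g/Stay, M/W/k/Stay, M/S/g/Stay, M/S/k/Stay} → row (0,1) (8,8) (4,4) (4,4)
That's 5 distinct rows out of 16 strategies.

5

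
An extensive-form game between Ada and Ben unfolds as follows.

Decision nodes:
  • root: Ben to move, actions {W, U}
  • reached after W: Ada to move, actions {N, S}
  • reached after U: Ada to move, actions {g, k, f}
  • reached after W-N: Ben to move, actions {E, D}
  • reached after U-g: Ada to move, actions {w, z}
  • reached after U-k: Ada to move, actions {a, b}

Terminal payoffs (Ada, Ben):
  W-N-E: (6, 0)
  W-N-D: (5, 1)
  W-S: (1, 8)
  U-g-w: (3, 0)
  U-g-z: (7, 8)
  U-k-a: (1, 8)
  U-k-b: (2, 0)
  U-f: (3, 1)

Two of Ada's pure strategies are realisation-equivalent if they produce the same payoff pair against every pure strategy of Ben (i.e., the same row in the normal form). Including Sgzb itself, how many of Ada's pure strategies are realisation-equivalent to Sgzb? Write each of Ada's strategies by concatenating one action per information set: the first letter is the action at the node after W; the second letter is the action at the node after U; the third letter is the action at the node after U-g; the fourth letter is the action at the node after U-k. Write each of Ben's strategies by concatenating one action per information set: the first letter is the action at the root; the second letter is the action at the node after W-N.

Row for Sgzb (columns WE, WD, UE, UD): (1,8) (1,8) (7,8) (7,8).
Under Sgzb, Ada's choice at the node after U-k can never be reached regardless of what Ben does, so varying those choices leaves every outcome unchanged.
Holding the reachable choices fixed and varying the unreachable one freely already gives 2 equivalent strategies.
No other strategy reproduces this row, so those 2 are the full class: Sgza, Sgzb.

2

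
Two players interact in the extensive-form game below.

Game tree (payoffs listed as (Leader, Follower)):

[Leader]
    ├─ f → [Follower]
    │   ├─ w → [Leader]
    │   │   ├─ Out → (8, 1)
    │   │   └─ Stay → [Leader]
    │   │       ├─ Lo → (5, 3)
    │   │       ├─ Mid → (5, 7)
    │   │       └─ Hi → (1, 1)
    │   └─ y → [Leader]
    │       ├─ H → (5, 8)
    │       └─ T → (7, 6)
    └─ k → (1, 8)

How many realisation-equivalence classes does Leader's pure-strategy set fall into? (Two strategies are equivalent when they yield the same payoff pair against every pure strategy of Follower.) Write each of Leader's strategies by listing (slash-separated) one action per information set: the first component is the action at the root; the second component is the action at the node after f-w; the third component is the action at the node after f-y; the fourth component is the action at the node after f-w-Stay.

Leader has 24 pure strategies: f/Out/H/Lo, f/Out/H/Mid, f/Out/H/Hi, f/Out/T/Lo, f/Out/T/Mid, f/Out/T/Hi, f/Stay/H/Lo, f/Stay/H/Mid, f/Stay/H/Hi, f/Stay/T/Lo, f/Stay/T/Mid, f/Stay/T/Hi, k/Out/H/Lo, k/Out/H/Mid, k/Out/H/Hi, k/Out/T/Lo, k/Out/T/Mid, k/Out/T/Hi, k/Stay/H/Lo, k/Stay/H/Mid, k/Stay/H/Hi, k/Stay/T/Lo, k/Stay/T/Mid, k/Stay/T/Hi. Columns: w, y.
{f/Out/H/Lo, f/Out/H/Mid, f/Out/H/Hi} → row (8,1) (5,8)
{f/Out/T/Lo, f/Out/T/Mid, f/Out/T/Hi} → row (8,1) (7,6)
{f/Stay/H/Lo} → row (5,3) (5,8)
{f/Stay/H/Mid} → row (5,7) (5,8)
{f/Stay/H/Hi} → row (1,1) (5,8)
{f/Stay/T/Lo} → row (5,3) (7,6)
{f/Stay/T/Mid} → row (5,7) (7,6)
{f/Stay/T/Hi} → row (1,1) (7,6)
{k/Out/H/Lo, k/Out/H/Mid, k/Out/H/Hi, k/Out/T/Lo, k/Out/T/Mid, k/Out/T/Hi, k/Stay/H/Lo, k/Stay/H/Mid, k/Stay/H/Hi, k/Stay/T/Lo, k/Stay/T/Mid, k/Stay/T/Hi} → row (1,8) (1,8)
That's 9 distinct rows out of 24 strategies.

9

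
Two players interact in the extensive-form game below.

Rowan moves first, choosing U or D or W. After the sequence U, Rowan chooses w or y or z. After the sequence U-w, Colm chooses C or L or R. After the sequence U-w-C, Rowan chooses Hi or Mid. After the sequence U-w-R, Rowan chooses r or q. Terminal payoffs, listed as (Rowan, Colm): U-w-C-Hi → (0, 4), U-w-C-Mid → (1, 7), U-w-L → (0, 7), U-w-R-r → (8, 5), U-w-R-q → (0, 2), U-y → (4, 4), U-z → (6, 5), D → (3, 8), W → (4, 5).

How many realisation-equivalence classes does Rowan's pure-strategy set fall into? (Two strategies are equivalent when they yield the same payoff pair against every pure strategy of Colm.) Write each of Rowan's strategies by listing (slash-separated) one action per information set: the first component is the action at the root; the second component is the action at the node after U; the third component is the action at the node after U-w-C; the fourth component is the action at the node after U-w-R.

Rowan has 36 pure strategies: U/w/Hi/r, U/w/Hi/q, U/w/Mid/r, U/w/Mid/q, U/y/Hi/r, U/y/Hi/q, U/y/Mid/r, U/y/Mid/q, U/z/Hi/r, U/z/Hi/q, U/z/Mid/r, U/z/Mid/q, D/w/Hi/r, D/w/Hi/q, D/w/Mid/r, D/w/Mid/q, D/y/Hi/r, D/y/Hi/q, D/y/Mid/r, D/y/Mid/q, D/z/Hi/r, D/z/Hi/q, D/z/Mid/r, D/z/Mid/q, W/w/Hi/r, W/w/Hi/q, W/w/Mid/r, W/w/Mid/q, W/y/Hi/r, W/y/Hi/q, W/y/Mid/r, W/y/Mid/q, W/z/Hi/r, W/z/Hi/q, W/z/Mid/r, W/z/Mid/q. Columns: C, L, R.
{U/w/Hi/r} → row (0,4) (0,7) (8,5)
{U/w/Hi/q} → row (0,4) (0,7) (0,2)
{U/w/Mid/r} → row (1,7) (0,7) (8,5)
{U/w/Mid/q} → row (1,7) (0,7) (0,2)
{U/y/Hi/r, U/y/Hi/q, U/y/Mid/r, U/y/Mid/q} → row (4,4) (4,4) (4,4)
{U/z/Hi/r, U/z/Hi/q, U/z/Mid/r, U/z/Mid/q} → row (6,5) (6,5) (6,5)
{D/w/Hi/r, D/w/Hi/q, D/w/Mid/r, D/w/Mid/q, D/y/Hi/r, D/y/Hi/q, D/y/Mid/r, D/y/Mid/q, D/z/Hi/r, D/z/Hi/q, D/z/Mid/r, D/z/Mid/q} → row (3,8) (3,8) (3,8)
{W/w/Hi/r, W/w/Hi/q, W/w/Mid/r, W/w/Mid/q, W/y/Hi/r, W/y/Hi/q, W/y/Mid/r, W/y/Mid/q, W/z/Hi/r, W/z/Hi/q, W/z/Mid/r, W/z/Mid/q} → row (4,5) (4,5) (4,5)
That's 8 distinct rows out of 36 strategies.

8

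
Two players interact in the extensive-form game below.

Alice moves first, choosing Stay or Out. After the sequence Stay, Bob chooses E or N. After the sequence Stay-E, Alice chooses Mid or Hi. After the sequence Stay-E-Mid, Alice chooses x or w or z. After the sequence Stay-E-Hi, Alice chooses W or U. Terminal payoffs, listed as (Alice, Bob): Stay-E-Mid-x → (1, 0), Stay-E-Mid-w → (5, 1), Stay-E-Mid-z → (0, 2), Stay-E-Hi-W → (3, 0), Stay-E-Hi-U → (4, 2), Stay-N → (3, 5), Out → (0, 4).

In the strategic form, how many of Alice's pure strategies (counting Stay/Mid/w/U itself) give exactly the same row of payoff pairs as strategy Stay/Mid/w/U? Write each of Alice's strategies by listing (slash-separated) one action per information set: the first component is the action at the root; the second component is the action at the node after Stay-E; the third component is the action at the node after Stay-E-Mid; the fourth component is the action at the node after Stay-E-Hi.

2

Row for Stay/Mid/w/U (columns E, N): (5,1) (3,5).
Under Stay/Mid/w/U, Alice's choice at the node after Stay-E-Hi can never be reached regardless of what Bob does, so varying those choices leaves every outcome unchanged.
Holding the reachable choices fixed and varying the unreachable one freely already gives 2 equivalent strategies.
No other strategy reproduces this row, so those 2 are the full class: Stay/Mid/w/W, Stay/Mid/w/U.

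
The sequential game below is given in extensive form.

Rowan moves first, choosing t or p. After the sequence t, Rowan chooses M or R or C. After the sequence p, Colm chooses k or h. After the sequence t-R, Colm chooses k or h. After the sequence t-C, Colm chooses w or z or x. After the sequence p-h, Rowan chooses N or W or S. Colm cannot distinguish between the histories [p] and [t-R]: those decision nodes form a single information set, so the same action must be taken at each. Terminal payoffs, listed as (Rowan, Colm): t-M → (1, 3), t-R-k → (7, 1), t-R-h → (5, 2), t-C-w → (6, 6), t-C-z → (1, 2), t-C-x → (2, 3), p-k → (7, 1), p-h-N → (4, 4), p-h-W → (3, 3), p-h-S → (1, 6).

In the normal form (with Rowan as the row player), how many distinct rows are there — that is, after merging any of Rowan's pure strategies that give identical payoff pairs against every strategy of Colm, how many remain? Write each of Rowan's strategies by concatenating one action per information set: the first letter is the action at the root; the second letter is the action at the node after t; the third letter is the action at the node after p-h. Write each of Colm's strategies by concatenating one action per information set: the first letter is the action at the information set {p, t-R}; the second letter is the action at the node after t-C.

6

Rowan has 18 pure strategies: tMN, tMW, tMS, tRN, tRW, tRS, tCN, tCW, tCS, pMN, pMW, pMS, pRN, pRW, pRS, pCN, pCW, pCS. Columns: kw, kz, kx, hw, hz, hx.
{tMN, tMW, tMS} → row (1,3) (1,3) (1,3) (1,3) (1,3) (1,3)
{tRN, tRW, tRS} → row (7,1) (7,1) (7,1) (5,2) (5,2) (5,2)
{tCN, tCW, tCS} → row (6,6) (1,2) (2,3) (6,6) (1,2) (2,3)
{pMN, pRN, pCN} → row (7,1) (7,1) (7,1) (4,4) (4,4) (4,4)
{pMW, pRW, pCW} → row (7,1) (7,1) (7,1) (3,3) (3,3) (3,3)
{pMS, pRS, pCS} → row (7,1) (7,1) (7,1) (1,6) (1,6) (1,6)
That's 6 distinct rows out of 18 strategies.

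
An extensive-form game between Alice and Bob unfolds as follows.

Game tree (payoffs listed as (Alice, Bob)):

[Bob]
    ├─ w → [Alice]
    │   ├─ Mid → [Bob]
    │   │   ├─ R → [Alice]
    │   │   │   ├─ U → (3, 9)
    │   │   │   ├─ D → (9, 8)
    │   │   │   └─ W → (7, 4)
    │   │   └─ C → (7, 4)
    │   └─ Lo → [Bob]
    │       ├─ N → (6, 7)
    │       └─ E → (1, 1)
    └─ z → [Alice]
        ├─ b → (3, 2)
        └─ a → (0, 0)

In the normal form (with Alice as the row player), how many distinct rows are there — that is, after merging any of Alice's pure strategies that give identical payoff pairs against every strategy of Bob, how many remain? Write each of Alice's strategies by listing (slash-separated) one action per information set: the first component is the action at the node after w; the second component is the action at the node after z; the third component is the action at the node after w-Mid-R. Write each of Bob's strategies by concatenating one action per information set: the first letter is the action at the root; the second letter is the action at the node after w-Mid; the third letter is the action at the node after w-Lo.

8

Alice has 12 pure strategies: Mid/b/U, Mid/b/D, Mid/b/W, Mid/a/U, Mid/a/D, Mid/a/W, Lo/b/U, Lo/b/D, Lo/b/W, Lo/a/U, Lo/a/D, Lo/a/W. Columns: wRN, wRE, wCN, wCE, zRN, zRE, zCN, zCE.
{Mid/b/U} → row (3,9) (3,9) (7,4) (7,4) (3,2) (3,2) (3,2) (3,2)
{Mid/b/D} → row (9,8) (9,8) (7,4) (7,4) (3,2) (3,2) (3,2) (3,2)
{Mid/b/W} → row (7,4) (7,4) (7,4) (7,4) (3,2) (3,2) (3,2) (3,2)
{Mid/a/U} → row (3,9) (3,9) (7,4) (7,4) (0,0) (0,0) (0,0) (0,0)
{Mid/a/D} → row (9,8) (9,8) (7,4) (7,4) (0,0) (0,0) (0,0) (0,0)
{Mid/a/W} → row (7,4) (7,4) (7,4) (7,4) (0,0) (0,0) (0,0) (0,0)
{Lo/b/U, Lo/b/D, Lo/b/W} → row (6,7) (1,1) (6,7) (1,1) (3,2) (3,2) (3,2) (3,2)
{Lo/a/U, Lo/a/D, Lo/a/W} → row (6,7) (1,1) (6,7) (1,1) (0,0) (0,0) (0,0) (0,0)
That's 8 distinct rows out of 12 strategies.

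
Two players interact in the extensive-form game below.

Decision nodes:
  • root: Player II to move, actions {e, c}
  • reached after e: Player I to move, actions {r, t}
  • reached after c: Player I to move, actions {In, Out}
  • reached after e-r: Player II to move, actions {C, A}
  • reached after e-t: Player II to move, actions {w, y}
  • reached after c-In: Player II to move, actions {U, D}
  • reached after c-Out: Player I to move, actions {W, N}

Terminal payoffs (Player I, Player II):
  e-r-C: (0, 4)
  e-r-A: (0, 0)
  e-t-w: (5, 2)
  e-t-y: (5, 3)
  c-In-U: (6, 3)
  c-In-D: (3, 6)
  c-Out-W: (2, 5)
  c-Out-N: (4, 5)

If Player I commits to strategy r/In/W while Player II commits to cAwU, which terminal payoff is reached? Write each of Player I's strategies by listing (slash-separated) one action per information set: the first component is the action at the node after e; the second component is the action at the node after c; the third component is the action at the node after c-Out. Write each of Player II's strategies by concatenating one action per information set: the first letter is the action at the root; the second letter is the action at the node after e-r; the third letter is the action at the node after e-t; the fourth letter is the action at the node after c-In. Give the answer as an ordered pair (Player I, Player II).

Trace the play path from the root:
  Player II plays c
  Player I plays In at [c]
  Player II plays U at [c-In]
→ terminal payoff (6, 3).
(Player I's choice at the node after e is never reached on this path, so it doesn't affect the outcome.)

(6, 3)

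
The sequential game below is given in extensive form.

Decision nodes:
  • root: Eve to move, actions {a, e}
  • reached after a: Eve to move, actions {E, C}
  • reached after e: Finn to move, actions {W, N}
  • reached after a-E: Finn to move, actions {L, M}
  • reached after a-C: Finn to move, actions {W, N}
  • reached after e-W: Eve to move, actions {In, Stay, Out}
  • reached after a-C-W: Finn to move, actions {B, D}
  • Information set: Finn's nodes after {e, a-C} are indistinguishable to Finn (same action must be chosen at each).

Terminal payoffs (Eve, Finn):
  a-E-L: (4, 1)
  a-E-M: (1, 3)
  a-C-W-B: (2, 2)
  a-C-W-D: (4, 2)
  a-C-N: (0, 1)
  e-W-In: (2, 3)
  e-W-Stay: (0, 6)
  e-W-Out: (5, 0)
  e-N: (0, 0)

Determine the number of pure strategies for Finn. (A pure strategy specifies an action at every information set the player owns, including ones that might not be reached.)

8

Finn owns the information set {e, a-C} with actions {W, N} — two choices.
Finn owns the node after a-E with actions {L, M} — two choices.
Finn owns the node after a-C-W with actions {B, D} — two choices.
A pure strategy fixes one action at each information set independently, so the count is the product 2 × 2 × 2 = 8.
(For reference, Eve has 12 pure strategies, giving a 8×12 normal-form matrix.)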